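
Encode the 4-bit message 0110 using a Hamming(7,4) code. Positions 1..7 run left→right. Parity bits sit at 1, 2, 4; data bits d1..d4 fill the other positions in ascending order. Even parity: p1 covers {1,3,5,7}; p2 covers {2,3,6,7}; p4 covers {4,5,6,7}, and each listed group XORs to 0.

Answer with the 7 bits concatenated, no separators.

Place data at non-parity positions: p1 p2 0 p4 1 1 0
p1 (pos 1,3,5,7): XOR of data positions = 0⊕1⊕0 = 1
p2 (pos 2,3,6,7): XOR of data positions = 0⊕1⊕0 = 1
p4 (pos 4,5,6,7): XOR of data positions = 1⊕1⊕0 = 0
Codeword: 1100110

1100110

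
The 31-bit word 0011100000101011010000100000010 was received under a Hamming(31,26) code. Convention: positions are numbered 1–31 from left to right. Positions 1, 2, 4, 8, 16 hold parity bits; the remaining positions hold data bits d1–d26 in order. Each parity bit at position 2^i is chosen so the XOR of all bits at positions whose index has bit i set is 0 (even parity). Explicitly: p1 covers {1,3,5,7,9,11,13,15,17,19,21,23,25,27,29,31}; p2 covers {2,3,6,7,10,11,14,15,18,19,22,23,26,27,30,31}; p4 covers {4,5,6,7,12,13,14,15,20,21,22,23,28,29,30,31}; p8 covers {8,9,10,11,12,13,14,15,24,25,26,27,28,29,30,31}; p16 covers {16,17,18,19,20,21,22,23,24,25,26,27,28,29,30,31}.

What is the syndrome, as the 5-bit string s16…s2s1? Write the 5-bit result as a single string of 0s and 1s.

s1 (pos 1,3,5,7,9,11,13,15,17,19,21,23,25,27,29,31): 0⊕1⊕1⊕0⊕0⊕1⊕1⊕1⊕0⊕0⊕0⊕1⊕0⊕0⊕0⊕0 = 0
s2 (pos 2,3,6,7,10,11,14,15,18,19,22,23,26,27,30,31): 0⊕1⊕0⊕0⊕0⊕1⊕0⊕1⊕1⊕0⊕0⊕1⊕0⊕0⊕1⊕0 = 0
s4 (pos 4,5,6,7,12,13,14,15,20,21,22,23,28,29,30,31): 1⊕1⊕0⊕0⊕0⊕1⊕0⊕1⊕0⊕0⊕0⊕1⊕0⊕0⊕1⊕0 = 0
s8 (pos 8,9,10,11,12,13,14,15,24,25,26,27,28,29,30,31): 0⊕0⊕0⊕1⊕0⊕1⊕0⊕1⊕0⊕0⊕0⊕0⊕0⊕0⊕1⊕0 = 0
s16 (pos 16,17,18,19,20,21,22,23,24,25,26,27,28,29,30,31): 1⊕0⊕1⊕0⊕0⊕0⊕0⊕1⊕0⊕0⊕0⊕0⊕0⊕0⊕1⊕0 = 0
Syndrome s16…s1 = 00000 → no error.

00000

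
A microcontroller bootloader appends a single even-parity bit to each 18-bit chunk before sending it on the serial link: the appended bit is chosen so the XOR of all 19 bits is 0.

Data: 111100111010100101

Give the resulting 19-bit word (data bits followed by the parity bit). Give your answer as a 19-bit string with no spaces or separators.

1111001110101001011

XOR of the 18 data bits: 1⊕1⊕1⊕1⊕0⊕0⊕1⊕1⊕1⊕0⊕1⊕0⊕1⊕0⊕0⊕1⊕0⊕1 = 1
Parity bit = 1 (so all 19 bits XOR to 0).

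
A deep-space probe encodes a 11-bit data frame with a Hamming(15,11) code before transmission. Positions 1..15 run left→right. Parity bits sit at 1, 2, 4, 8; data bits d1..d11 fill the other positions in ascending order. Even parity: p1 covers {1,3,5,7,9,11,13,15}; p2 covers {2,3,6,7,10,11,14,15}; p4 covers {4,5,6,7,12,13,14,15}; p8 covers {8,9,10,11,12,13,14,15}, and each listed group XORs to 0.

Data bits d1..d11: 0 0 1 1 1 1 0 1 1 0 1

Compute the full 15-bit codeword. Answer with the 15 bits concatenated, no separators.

000101111101101

Place data at non-parity positions: p1 p2 0 p4 0 1 1 p8 1 1 0 1 1 0 1
p1 (pos 1,3,5,7,9,11,13,15): XOR of data positions = 0⊕0⊕1⊕1⊕0⊕1⊕1 = 0
p2 (pos 2,3,6,7,10,11,14,15): XOR of data positions = 0⊕1⊕1⊕1⊕0⊕0⊕1 = 0
p4 (pos 4,5,6,7,12,13,14,15): XOR of data positions = 0⊕1⊕1⊕1⊕1⊕0⊕1 = 1
p8 (pos 8,9,10,11,12,13,14,15): XOR of data positions = 1⊕1⊕0⊕1⊕1⊕0⊕1 = 1
Codeword: 000101111101101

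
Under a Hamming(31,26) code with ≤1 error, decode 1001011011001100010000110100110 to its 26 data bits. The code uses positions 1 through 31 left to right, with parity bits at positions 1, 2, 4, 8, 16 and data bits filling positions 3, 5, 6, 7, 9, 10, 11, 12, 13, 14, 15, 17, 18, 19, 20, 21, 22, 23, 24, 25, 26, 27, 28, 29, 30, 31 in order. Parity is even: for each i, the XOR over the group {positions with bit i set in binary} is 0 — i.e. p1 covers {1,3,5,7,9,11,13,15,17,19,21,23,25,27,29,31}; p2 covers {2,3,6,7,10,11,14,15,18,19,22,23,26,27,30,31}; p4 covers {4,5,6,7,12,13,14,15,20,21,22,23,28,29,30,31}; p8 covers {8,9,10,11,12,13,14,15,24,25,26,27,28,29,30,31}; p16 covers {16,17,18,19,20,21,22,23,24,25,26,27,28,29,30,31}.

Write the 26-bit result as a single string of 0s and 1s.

s1 (pos 1,3,5,7,9,11,13,15,17,19,21,23,25,27,29,31): 1⊕0⊕0⊕1⊕1⊕0⊕1⊕0⊕0⊕0⊕0⊕1⊕0⊕0⊕1⊕0 = 0
s2 (pos 2,3,6,7,10,11,14,15,18,19,22,23,26,27,30,31): 0⊕0⊕1⊕1⊕1⊕0⊕1⊕0⊕1⊕0⊕0⊕1⊕1⊕0⊕1⊕0 = 0
s4 (pos 4,5,6,7,12,13,14,15,20,21,22,23,28,29,30,31): 1⊕0⊕1⊕1⊕0⊕1⊕1⊕0⊕0⊕0⊕0⊕1⊕0⊕1⊕1⊕0 = 0
s8 (pos 8,9,10,11,12,13,14,15,24,25,26,27,28,29,30,31): 0⊕1⊕1⊕0⊕0⊕1⊕1⊕0⊕1⊕0⊕1⊕0⊕0⊕1⊕1⊕0 = 0
s16 (pos 16,17,18,19,20,21,22,23,24,25,26,27,28,29,30,31): 0⊕0⊕1⊕0⊕0⊕0⊕0⊕1⊕1⊕0⊕1⊕0⊕0⊕1⊕1⊕0 = 0
Syndrome s16…s1 = 00000 → no error.
Read data bits from positions 3,5,6,7,9,10,11,12,13,14,15,17,18,19,20,21,22,23,24,25,26,27,28,29,30,31: 00111100110010000110100110

00111100110010000110100110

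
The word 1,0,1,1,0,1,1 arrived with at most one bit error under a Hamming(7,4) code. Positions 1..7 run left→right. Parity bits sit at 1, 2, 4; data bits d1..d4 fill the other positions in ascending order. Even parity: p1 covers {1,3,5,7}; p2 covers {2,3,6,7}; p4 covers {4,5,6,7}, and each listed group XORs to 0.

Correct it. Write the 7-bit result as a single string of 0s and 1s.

s1 (pos 1,3,5,7): 1⊕1⊕0⊕1 = 1
s2 (pos 2,3,6,7): 0⊕1⊕1⊕1 = 1
s4 (pos 4,5,6,7): 1⊕0⊕1⊕1 = 1
Syndrome s4…s1 = 111 → error at position 7.
Flip position 7: 1011011 → 1011010

1011010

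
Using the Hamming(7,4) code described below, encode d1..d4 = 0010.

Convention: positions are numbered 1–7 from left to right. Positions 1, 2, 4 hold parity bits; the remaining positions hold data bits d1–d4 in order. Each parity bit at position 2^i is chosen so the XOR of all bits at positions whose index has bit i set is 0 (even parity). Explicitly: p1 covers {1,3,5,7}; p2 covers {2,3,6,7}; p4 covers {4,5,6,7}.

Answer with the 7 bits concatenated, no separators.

Place data at non-parity positions: p1 p2 0 p4 0 1 0
p1 (pos 1,3,5,7): XOR of data positions = 0⊕0⊕0 = 0
p2 (pos 2,3,6,7): XOR of data positions = 0⊕1⊕0 = 1
p4 (pos 4,5,6,7): XOR of data positions = 0⊕1⊕0 = 1
Codeword: 0101010

0101010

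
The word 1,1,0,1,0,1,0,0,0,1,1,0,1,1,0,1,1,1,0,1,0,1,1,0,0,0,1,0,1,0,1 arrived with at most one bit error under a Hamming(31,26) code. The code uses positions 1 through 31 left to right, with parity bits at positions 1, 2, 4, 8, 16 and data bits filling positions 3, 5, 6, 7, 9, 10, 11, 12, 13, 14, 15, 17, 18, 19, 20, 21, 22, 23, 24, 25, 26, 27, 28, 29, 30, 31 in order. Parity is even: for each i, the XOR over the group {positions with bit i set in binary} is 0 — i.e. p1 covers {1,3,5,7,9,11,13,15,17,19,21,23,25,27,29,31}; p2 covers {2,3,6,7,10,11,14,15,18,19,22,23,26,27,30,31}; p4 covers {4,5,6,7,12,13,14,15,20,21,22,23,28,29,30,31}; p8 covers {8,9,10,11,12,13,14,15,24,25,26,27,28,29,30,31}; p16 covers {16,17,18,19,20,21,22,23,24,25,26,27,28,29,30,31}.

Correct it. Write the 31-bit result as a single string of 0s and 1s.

1101010001101101110101100011101

s1 (pos 1,3,5,7,9,11,13,15,17,19,21,23,25,27,29,31): 1⊕0⊕0⊕0⊕0⊕1⊕1⊕0⊕1⊕0⊕0⊕1⊕0⊕1⊕1⊕1 = 0
s2 (pos 2,3,6,7,10,11,14,15,18,19,22,23,26,27,30,31): 1⊕0⊕1⊕0⊕1⊕1⊕1⊕0⊕1⊕0⊕1⊕1⊕0⊕1⊕0⊕1 = 0
s4 (pos 4,5,6,7,12,13,14,15,20,21,22,23,28,29,30,31): 1⊕0⊕1⊕0⊕0⊕1⊕1⊕0⊕1⊕0⊕1⊕1⊕0⊕1⊕0⊕1 = 1
s8 (pos 8,9,10,11,12,13,14,15,24,25,26,27,28,29,30,31): 0⊕0⊕1⊕1⊕0⊕1⊕1⊕0⊕0⊕0⊕0⊕1⊕0⊕1⊕0⊕1 = 1
s16 (pos 16,17,18,19,20,21,22,23,24,25,26,27,28,29,30,31): 1⊕1⊕1⊕0⊕1⊕0⊕1⊕1⊕0⊕0⊕0⊕1⊕0⊕1⊕0⊕1 = 1
Syndrome s16…s1 = 11100 → error at position 28.
Flip position 28: 1101010001101101110101100010101 → 1101010001101101110101100011101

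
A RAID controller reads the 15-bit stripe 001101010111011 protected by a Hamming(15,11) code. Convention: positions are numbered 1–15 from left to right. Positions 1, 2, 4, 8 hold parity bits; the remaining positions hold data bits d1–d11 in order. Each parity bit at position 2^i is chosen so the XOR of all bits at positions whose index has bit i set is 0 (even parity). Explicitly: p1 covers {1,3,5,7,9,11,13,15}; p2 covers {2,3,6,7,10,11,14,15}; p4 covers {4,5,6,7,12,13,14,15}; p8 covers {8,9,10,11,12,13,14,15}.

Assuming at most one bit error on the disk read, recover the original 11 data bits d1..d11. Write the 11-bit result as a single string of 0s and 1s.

11100111011

s1 (pos 1,3,5,7,9,11,13,15): 0⊕1⊕0⊕0⊕0⊕1⊕0⊕1 = 1
s2 (pos 2,3,6,7,10,11,14,15): 0⊕1⊕1⊕0⊕1⊕1⊕1⊕1 = 0
s4 (pos 4,5,6,7,12,13,14,15): 1⊕0⊕1⊕0⊕1⊕0⊕1⊕1 = 1
s8 (pos 8,9,10,11,12,13,14,15): 1⊕0⊕1⊕1⊕1⊕0⊕1⊕1 = 0
Syndrome s8…s1 = 0101 → error at position 5.
Flip position 5: 001101010111011 → 001111010111011
Read data bits from positions 3,5,6,7,9,10,11,12,13,14,15: 11100111011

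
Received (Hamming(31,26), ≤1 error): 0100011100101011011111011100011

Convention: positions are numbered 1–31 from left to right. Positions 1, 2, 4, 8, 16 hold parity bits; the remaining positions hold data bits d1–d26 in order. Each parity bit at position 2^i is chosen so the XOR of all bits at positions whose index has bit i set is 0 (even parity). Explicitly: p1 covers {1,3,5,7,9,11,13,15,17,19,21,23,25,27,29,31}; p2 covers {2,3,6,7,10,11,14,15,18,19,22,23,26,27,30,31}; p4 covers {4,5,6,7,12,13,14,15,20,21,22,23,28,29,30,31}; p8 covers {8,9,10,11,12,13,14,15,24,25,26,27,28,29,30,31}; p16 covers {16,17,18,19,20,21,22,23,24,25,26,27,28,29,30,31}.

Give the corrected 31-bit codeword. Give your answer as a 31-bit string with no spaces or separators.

0100011100101011011111011100001

s1 (pos 1,3,5,7,9,11,13,15,17,19,21,23,25,27,29,31): 0⊕0⊕0⊕1⊕0⊕1⊕1⊕1⊕0⊕1⊕1⊕0⊕1⊕0⊕0⊕1 = 0
s2 (pos 2,3,6,7,10,11,14,15,18,19,22,23,26,27,30,31): 1⊕0⊕1⊕1⊕0⊕1⊕0⊕1⊕1⊕1⊕1⊕0⊕1⊕0⊕1⊕1 = 1
s4 (pos 4,5,6,7,12,13,14,15,20,21,22,23,28,29,30,31): 0⊕0⊕1⊕1⊕0⊕1⊕0⊕1⊕1⊕1⊕1⊕0⊕0⊕0⊕1⊕1 = 1
s8 (pos 8,9,10,11,12,13,14,15,24,25,26,27,28,29,30,31): 1⊕0⊕0⊕1⊕0⊕1⊕0⊕1⊕1⊕1⊕1⊕0⊕0⊕0⊕1⊕1 = 1
s16 (pos 16,17,18,19,20,21,22,23,24,25,26,27,28,29,30,31): 1⊕0⊕1⊕1⊕1⊕1⊕1⊕0⊕1⊕1⊕1⊕0⊕0⊕0⊕1⊕1 = 1
Syndrome s16…s1 = 11110 → error at position 30.
Flip position 30: 0100011100101011011111011100011 → 0100011100101011011111011100001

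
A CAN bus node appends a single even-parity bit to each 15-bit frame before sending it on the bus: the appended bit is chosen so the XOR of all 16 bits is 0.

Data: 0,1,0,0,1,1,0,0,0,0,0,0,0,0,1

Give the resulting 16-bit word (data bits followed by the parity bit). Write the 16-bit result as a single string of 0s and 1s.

0100110000000010

XOR of the 15 data bits: 0⊕1⊕0⊕0⊕1⊕1⊕0⊕0⊕0⊕0⊕0⊕0⊕0⊕0⊕1 = 0
Parity bit = 0 (so all 16 bits XOR to 0).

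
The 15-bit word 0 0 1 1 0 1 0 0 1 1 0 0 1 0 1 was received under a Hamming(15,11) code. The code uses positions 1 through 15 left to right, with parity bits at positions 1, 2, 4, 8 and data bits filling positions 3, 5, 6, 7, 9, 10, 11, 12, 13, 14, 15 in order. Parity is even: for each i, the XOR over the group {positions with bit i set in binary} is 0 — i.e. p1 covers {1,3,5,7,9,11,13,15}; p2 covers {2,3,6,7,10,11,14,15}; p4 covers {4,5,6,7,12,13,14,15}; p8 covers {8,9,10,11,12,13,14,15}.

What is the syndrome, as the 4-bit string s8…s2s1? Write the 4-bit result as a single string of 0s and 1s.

0000

s1 (pos 1,3,5,7,9,11,13,15): 0⊕1⊕0⊕0⊕1⊕0⊕1⊕1 = 0
s2 (pos 2,3,6,7,10,11,14,15): 0⊕1⊕1⊕0⊕1⊕0⊕0⊕1 = 0
s4 (pos 4,5,6,7,12,13,14,15): 1⊕0⊕1⊕0⊕0⊕1⊕0⊕1 = 0
s8 (pos 8,9,10,11,12,13,14,15): 0⊕1⊕1⊕0⊕0⊕1⊕0⊕1 = 0
Syndrome s8…s1 = 0000 → no error.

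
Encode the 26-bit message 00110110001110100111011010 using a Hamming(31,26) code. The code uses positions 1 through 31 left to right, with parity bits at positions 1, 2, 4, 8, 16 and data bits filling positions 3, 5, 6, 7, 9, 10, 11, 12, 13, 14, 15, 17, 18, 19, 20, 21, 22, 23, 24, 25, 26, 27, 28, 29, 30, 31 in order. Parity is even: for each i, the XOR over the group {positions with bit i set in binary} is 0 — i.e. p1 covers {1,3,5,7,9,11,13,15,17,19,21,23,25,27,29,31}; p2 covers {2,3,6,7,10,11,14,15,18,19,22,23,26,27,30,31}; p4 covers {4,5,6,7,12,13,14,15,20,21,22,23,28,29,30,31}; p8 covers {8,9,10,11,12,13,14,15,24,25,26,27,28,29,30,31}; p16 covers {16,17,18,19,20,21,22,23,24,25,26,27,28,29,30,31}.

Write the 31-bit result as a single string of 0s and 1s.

Place data at non-parity positions: p1 p2 0 p4 0 1 1 p8 0 1 1 0 0 0 1 p16 1 1 0 1 0 0 1 1 1 0 1 1 0 1 0
p1 (pos 1,3,5,7,9,11,13,15,17,19,21,23,25,27,29,31): XOR of data positions = 0⊕0⊕1⊕0⊕1⊕0⊕1⊕1⊕0⊕0⊕1⊕1⊕1⊕0⊕0 = 1
p2 (pos 2,3,6,7,10,11,14,15,18,19,22,23,26,27,30,31): XOR of data positions = 0⊕1⊕1⊕1⊕1⊕0⊕1⊕1⊕0⊕0⊕1⊕0⊕1⊕1⊕0 = 1
p4 (pos 4,5,6,7,12,13,14,15,20,21,22,23,28,29,30,31): XOR of data positions = 0⊕1⊕1⊕0⊕0⊕0⊕1⊕1⊕0⊕0⊕1⊕1⊕0⊕1⊕0 = 1
p8 (pos 8,9,10,11,12,13,14,15,24,25,26,27,28,29,30,31): XOR of data positions = 0⊕1⊕1⊕0⊕0⊕0⊕1⊕1⊕1⊕0⊕1⊕1⊕0⊕1⊕0 = 0
p16 (pos 16,17,18,19,20,21,22,23,24,25,26,27,28,29,30,31): XOR of data positions = 1⊕1⊕0⊕1⊕0⊕0⊕1⊕1⊕1⊕0⊕1⊕1⊕0⊕1⊕0 = 1
Codeword: 1101011001100011110100111011010

1101011001100011110100111011010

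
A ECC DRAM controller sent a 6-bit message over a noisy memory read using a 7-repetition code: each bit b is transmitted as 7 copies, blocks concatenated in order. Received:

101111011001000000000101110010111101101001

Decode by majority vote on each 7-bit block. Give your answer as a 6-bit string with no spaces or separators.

Block 1 (1011110): 5 ones → 1
Block 2 (1100100): 3 ones → 0
Block 3 (0000000): 0 ones → 0
Block 4 (1011100): 4 ones → 1
Block 5 (1011110): 5 ones → 1
Block 6 (1101001): 4 ones → 1

100111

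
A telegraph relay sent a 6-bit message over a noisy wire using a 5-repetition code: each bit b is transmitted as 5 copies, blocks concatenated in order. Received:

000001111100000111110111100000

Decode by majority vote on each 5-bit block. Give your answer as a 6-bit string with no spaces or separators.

010110

Block 1 (00000): 0 ones → 0
Block 2 (11111): 5 ones → 1
Block 3 (00000): 0 ones → 0
Block 4 (11111): 5 ones → 1
Block 5 (01111): 4 ones → 1
Block 6 (00000): 0 ones → 0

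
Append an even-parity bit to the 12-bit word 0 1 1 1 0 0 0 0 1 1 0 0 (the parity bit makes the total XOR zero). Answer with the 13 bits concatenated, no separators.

0111000011001

XOR of the 12 data bits: 0⊕1⊕1⊕1⊕0⊕0⊕0⊕0⊕1⊕1⊕0⊕0 = 1
Parity bit = 1 (so all 13 bits XOR to 0).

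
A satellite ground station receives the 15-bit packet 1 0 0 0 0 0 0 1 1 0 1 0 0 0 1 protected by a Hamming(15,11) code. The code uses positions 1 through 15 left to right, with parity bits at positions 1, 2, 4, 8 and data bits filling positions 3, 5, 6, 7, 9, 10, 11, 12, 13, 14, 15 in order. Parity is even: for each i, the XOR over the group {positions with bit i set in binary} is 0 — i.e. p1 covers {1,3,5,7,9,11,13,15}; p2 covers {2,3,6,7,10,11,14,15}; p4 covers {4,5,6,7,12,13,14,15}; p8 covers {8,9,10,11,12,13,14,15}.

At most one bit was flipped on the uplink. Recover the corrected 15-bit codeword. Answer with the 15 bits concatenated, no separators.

100100011010001

s1 (pos 1,3,5,7,9,11,13,15): 1⊕0⊕0⊕0⊕1⊕1⊕0⊕1 = 0
s2 (pos 2,3,6,7,10,11,14,15): 0⊕0⊕0⊕0⊕0⊕1⊕0⊕1 = 0
s4 (pos 4,5,6,7,12,13,14,15): 0⊕0⊕0⊕0⊕0⊕0⊕0⊕1 = 1
s8 (pos 8,9,10,11,12,13,14,15): 1⊕1⊕0⊕1⊕0⊕0⊕0⊕1 = 0
Syndrome s8…s1 = 0100 → error at position 4.
Flip position 4: 100000011010001 → 100100011010001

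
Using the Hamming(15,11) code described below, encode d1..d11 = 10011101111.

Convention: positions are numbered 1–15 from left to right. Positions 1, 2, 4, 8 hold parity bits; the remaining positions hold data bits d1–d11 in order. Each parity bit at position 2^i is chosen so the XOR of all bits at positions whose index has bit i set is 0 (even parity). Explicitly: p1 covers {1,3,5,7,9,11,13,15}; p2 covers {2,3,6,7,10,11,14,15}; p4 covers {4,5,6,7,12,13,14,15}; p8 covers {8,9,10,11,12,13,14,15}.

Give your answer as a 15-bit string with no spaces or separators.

Place data at non-parity positions: p1 p2 1 p4 0 0 1 p8 1 1 0 1 1 1 1
p1 (pos 1,3,5,7,9,11,13,15): XOR of data positions = 1⊕0⊕1⊕1⊕0⊕1⊕1 = 1
p2 (pos 2,3,6,7,10,11,14,15): XOR of data positions = 1⊕0⊕1⊕1⊕0⊕1⊕1 = 1
p4 (pos 4,5,6,7,12,13,14,15): XOR of data positions = 0⊕0⊕1⊕1⊕1⊕1⊕1 = 1
p8 (pos 8,9,10,11,12,13,14,15): XOR of data positions = 1⊕1⊕0⊕1⊕1⊕1⊕1 = 0
Codeword: 111100101101111

111100101101111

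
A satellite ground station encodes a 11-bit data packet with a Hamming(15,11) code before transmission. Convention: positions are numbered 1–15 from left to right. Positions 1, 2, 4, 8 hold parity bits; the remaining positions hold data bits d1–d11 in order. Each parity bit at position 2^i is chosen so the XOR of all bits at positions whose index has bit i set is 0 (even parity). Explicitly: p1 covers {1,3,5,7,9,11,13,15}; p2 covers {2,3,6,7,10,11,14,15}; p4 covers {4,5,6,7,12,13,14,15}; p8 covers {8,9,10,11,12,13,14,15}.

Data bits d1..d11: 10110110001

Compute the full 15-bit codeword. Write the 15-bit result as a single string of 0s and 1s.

Place data at non-parity positions: p1 p2 1 p4 0 1 1 p8 0 1 1 0 0 0 1
p1 (pos 1,3,5,7,9,11,13,15): XOR of data positions = 1⊕0⊕1⊕0⊕1⊕0⊕1 = 0
p2 (pos 2,3,6,7,10,11,14,15): XOR of data positions = 1⊕1⊕1⊕1⊕1⊕0⊕1 = 0
p4 (pos 4,5,6,7,12,13,14,15): XOR of data positions = 0⊕1⊕1⊕0⊕0⊕0⊕1 = 1
p8 (pos 8,9,10,11,12,13,14,15): XOR of data positions = 0⊕1⊕1⊕0⊕0⊕0⊕1 = 1
Codeword: 001101110110001

001101110110001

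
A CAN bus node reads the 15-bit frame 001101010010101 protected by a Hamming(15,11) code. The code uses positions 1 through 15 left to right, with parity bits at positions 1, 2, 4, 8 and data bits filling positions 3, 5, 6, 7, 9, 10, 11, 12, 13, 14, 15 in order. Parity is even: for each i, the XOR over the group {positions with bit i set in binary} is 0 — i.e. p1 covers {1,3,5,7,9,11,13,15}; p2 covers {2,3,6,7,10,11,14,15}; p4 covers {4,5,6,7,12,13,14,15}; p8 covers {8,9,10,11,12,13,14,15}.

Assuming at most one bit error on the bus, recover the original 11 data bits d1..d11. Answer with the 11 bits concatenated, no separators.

10100010101

s1 (pos 1,3,5,7,9,11,13,15): 0⊕1⊕0⊕0⊕0⊕1⊕1⊕1 = 0
s2 (pos 2,3,6,7,10,11,14,15): 0⊕1⊕1⊕0⊕0⊕1⊕0⊕1 = 0
s4 (pos 4,5,6,7,12,13,14,15): 1⊕0⊕1⊕0⊕0⊕1⊕0⊕1 = 0
s8 (pos 8,9,10,11,12,13,14,15): 1⊕0⊕0⊕1⊕0⊕1⊕0⊕1 = 0
Syndrome s8…s1 = 0000 → no error.
Read data bits from positions 3,5,6,7,9,10,11,12,13,14,15: 10100010101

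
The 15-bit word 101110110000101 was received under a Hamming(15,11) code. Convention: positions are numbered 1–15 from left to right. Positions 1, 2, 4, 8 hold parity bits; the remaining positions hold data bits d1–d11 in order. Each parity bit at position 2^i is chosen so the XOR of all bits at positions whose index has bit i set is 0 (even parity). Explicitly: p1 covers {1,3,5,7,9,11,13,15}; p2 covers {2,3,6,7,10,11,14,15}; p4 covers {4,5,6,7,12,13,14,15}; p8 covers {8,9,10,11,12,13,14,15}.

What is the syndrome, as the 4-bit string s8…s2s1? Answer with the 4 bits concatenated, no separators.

s1 (pos 1,3,5,7,9,11,13,15): 1⊕1⊕1⊕1⊕0⊕0⊕1⊕1 = 0
s2 (pos 2,3,6,7,10,11,14,15): 0⊕1⊕0⊕1⊕0⊕0⊕0⊕1 = 1
s4 (pos 4,5,6,7,12,13,14,15): 1⊕1⊕0⊕1⊕0⊕1⊕0⊕1 = 1
s8 (pos 8,9,10,11,12,13,14,15): 1⊕0⊕0⊕0⊕0⊕1⊕0⊕1 = 1
Syndrome s8…s1 = 1110 → error at position 14.

1110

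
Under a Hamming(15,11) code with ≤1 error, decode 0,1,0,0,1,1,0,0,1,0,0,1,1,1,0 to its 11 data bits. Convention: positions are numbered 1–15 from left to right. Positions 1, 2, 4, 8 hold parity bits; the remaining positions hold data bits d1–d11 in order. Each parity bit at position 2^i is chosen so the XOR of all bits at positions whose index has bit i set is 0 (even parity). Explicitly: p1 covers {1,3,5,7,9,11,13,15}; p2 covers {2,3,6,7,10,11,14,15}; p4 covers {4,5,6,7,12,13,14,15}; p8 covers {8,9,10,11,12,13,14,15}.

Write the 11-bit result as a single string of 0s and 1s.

s1 (pos 1,3,5,7,9,11,13,15): 0⊕0⊕1⊕0⊕1⊕0⊕1⊕0 = 1
s2 (pos 2,3,6,7,10,11,14,15): 1⊕0⊕1⊕0⊕0⊕0⊕1⊕0 = 1
s4 (pos 4,5,6,7,12,13,14,15): 0⊕1⊕1⊕0⊕1⊕1⊕1⊕0 = 1
s8 (pos 8,9,10,11,12,13,14,15): 0⊕1⊕0⊕0⊕1⊕1⊕1⊕0 = 0
Syndrome s8…s1 = 0111 → error at position 7.
Flip position 7: 010011001001110 → 010011101001110
Read data bits from positions 3,5,6,7,9,10,11,12,13,14,15: 01111001110

01111001110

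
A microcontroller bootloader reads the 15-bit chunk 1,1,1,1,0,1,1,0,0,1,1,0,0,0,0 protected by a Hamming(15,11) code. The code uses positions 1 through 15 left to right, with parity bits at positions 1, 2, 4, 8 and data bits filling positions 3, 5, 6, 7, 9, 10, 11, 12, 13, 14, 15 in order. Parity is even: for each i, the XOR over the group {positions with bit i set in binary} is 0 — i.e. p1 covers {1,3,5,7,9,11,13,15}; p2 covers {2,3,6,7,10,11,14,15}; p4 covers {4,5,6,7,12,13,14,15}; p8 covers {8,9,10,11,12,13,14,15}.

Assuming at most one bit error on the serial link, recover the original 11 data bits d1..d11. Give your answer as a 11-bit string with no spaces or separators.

10110110000

s1 (pos 1,3,5,7,9,11,13,15): 1⊕1⊕0⊕1⊕0⊕1⊕0⊕0 = 0
s2 (pos 2,3,6,7,10,11,14,15): 1⊕1⊕1⊕1⊕1⊕1⊕0⊕0 = 0
s4 (pos 4,5,6,7,12,13,14,15): 1⊕0⊕1⊕1⊕0⊕0⊕0⊕0 = 1
s8 (pos 8,9,10,11,12,13,14,15): 0⊕0⊕1⊕1⊕0⊕0⊕0⊕0 = 0
Syndrome s8…s1 = 0100 → error at position 4.
Flip position 4: 111101100110000 → 111001100110000
Read data bits from positions 3,5,6,7,9,10,11,12,13,14,15: 10110110000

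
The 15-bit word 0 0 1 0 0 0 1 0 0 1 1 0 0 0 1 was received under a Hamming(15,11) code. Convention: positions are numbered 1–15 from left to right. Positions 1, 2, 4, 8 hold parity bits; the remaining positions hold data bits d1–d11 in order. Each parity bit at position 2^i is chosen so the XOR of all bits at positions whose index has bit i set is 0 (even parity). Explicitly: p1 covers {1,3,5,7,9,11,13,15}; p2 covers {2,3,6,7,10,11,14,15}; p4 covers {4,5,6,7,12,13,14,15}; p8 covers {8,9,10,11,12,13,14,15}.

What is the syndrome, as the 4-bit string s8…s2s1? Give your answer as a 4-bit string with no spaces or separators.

1010

s1 (pos 1,3,5,7,9,11,13,15): 0⊕1⊕0⊕1⊕0⊕1⊕0⊕1 = 0
s2 (pos 2,3,6,7,10,11,14,15): 0⊕1⊕0⊕1⊕1⊕1⊕0⊕1 = 1
s4 (pos 4,5,6,7,12,13,14,15): 0⊕0⊕0⊕1⊕0⊕0⊕0⊕1 = 0
s8 (pos 8,9,10,11,12,13,14,15): 0⊕0⊕1⊕1⊕0⊕0⊕0⊕1 = 1
Syndrome s8…s1 = 1010 → error at position 10.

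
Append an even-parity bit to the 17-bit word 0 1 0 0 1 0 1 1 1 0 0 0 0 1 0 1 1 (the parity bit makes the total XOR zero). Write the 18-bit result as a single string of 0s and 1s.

XOR of the 17 data bits: 0⊕1⊕0⊕0⊕1⊕0⊕1⊕1⊕1⊕0⊕0⊕0⊕0⊕1⊕0⊕1⊕1 = 0
Parity bit = 0 (so all 18 bits XOR to 0).

010010111000010110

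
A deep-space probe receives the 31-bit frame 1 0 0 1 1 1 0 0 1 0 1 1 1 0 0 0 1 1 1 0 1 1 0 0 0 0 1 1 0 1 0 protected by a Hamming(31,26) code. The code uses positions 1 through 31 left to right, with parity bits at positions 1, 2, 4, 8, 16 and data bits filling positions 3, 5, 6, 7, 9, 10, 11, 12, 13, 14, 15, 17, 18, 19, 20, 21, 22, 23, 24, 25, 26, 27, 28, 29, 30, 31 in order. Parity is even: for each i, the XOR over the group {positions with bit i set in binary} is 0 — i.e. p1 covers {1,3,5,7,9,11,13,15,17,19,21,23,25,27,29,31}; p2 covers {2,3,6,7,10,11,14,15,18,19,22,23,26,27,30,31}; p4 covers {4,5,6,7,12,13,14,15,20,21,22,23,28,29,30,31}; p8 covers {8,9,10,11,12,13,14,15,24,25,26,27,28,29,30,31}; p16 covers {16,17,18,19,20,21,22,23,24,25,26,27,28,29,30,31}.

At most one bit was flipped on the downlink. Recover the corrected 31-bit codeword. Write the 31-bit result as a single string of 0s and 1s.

s1 (pos 1,3,5,7,9,11,13,15,17,19,21,23,25,27,29,31): 1⊕0⊕1⊕0⊕1⊕1⊕1⊕0⊕1⊕1⊕1⊕0⊕0⊕1⊕0⊕0 = 1
s2 (pos 2,3,6,7,10,11,14,15,18,19,22,23,26,27,30,31): 0⊕0⊕1⊕0⊕0⊕1⊕0⊕0⊕1⊕1⊕1⊕0⊕0⊕1⊕1⊕0 = 1
s4 (pos 4,5,6,7,12,13,14,15,20,21,22,23,28,29,30,31): 1⊕1⊕1⊕0⊕1⊕1⊕0⊕0⊕0⊕1⊕1⊕0⊕1⊕0⊕1⊕0 = 1
s8 (pos 8,9,10,11,12,13,14,15,24,25,26,27,28,29,30,31): 0⊕1⊕0⊕1⊕1⊕1⊕0⊕0⊕0⊕0⊕0⊕1⊕1⊕0⊕1⊕0 = 1
s16 (pos 16,17,18,19,20,21,22,23,24,25,26,27,28,29,30,31): 0⊕1⊕1⊕1⊕0⊕1⊕1⊕0⊕0⊕0⊕0⊕1⊕1⊕0⊕1⊕0 = 0
Syndrome s16…s1 = 01111 → error at position 15.
Flip position 15: 1001110010111000111011000011010 → 1001110010111010111011000011010

1001110010111010111011000011010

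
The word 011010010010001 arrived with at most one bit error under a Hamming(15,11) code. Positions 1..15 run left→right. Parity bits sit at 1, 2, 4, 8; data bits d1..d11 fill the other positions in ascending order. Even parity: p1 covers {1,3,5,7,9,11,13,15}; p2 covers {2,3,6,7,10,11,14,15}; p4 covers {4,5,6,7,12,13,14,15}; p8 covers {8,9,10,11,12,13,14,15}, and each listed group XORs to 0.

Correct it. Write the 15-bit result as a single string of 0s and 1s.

s1 (pos 1,3,5,7,9,11,13,15): 0⊕1⊕1⊕0⊕0⊕1⊕0⊕1 = 0
s2 (pos 2,3,6,7,10,11,14,15): 1⊕1⊕0⊕0⊕0⊕1⊕0⊕1 = 0
s4 (pos 4,5,6,7,12,13,14,15): 0⊕1⊕0⊕0⊕0⊕0⊕0⊕1 = 0
s8 (pos 8,9,10,11,12,13,14,15): 1⊕0⊕0⊕1⊕0⊕0⊕0⊕1 = 1
Syndrome s8…s1 = 1000 → error at position 8.
Flip position 8: 011010010010001 → 011010000010001

011010000010001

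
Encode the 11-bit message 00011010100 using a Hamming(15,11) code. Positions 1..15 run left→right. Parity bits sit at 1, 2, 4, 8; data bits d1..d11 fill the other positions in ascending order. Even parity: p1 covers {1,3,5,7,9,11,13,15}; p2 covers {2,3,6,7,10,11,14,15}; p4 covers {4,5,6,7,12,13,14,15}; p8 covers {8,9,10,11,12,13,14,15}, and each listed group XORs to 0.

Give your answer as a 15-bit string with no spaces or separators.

000000111010100

Place data at non-parity positions: p1 p2 0 p4 0 0 1 p8 1 0 1 0 1 0 0
p1 (pos 1,3,5,7,9,11,13,15): XOR of data positions = 0⊕0⊕1⊕1⊕1⊕1⊕0 = 0
p2 (pos 2,3,6,7,10,11,14,15): XOR of data positions = 0⊕0⊕1⊕0⊕1⊕0⊕0 = 0
p4 (pos 4,5,6,7,12,13,14,15): XOR of data positions = 0⊕0⊕1⊕0⊕1⊕0⊕0 = 0
p8 (pos 8,9,10,11,12,13,14,15): XOR of data positions = 1⊕0⊕1⊕0⊕1⊕0⊕0 = 1
Codeword: 000000111010100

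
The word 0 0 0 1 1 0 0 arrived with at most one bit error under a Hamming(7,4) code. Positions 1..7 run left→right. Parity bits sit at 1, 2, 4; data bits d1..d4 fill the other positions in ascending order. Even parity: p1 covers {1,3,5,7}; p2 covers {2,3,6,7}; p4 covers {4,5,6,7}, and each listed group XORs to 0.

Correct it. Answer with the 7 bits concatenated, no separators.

s1 (pos 1,3,5,7): 0⊕0⊕1⊕0 = 1
s2 (pos 2,3,6,7): 0⊕0⊕0⊕0 = 0
s4 (pos 4,5,6,7): 1⊕1⊕0⊕0 = 0
Syndrome s4…s1 = 001 → error at position 1.
Flip position 1: 0001100 → 1001100

1001100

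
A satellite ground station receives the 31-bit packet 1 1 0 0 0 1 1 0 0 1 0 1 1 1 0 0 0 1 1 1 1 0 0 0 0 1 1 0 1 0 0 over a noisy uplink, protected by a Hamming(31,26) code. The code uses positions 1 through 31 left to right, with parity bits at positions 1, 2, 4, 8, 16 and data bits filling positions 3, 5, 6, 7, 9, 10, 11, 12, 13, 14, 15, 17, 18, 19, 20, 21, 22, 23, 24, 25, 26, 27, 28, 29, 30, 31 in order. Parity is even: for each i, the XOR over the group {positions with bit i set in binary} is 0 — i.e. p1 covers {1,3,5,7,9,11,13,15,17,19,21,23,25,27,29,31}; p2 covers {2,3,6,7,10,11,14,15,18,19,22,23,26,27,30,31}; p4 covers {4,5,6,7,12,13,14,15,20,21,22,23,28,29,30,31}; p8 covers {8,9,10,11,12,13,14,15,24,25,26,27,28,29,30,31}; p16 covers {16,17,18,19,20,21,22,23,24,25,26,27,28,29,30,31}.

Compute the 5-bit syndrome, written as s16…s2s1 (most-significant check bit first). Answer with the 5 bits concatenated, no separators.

11011

s1 (pos 1,3,5,7,9,11,13,15,17,19,21,23,25,27,29,31): 1⊕0⊕0⊕1⊕0⊕0⊕1⊕0⊕0⊕1⊕1⊕0⊕0⊕1⊕1⊕0 = 1
s2 (pos 2,3,6,7,10,11,14,15,18,19,22,23,26,27,30,31): 1⊕0⊕1⊕1⊕1⊕0⊕1⊕0⊕1⊕1⊕0⊕0⊕1⊕1⊕0⊕0 = 1
s4 (pos 4,5,6,7,12,13,14,15,20,21,22,23,28,29,30,31): 0⊕0⊕1⊕1⊕1⊕1⊕1⊕0⊕1⊕1⊕0⊕0⊕0⊕1⊕0⊕0 = 0
s8 (pos 8,9,10,11,12,13,14,15,24,25,26,27,28,29,30,31): 0⊕0⊕1⊕0⊕1⊕1⊕1⊕0⊕0⊕0⊕1⊕1⊕0⊕1⊕0⊕0 = 1
s16 (pos 16,17,18,19,20,21,22,23,24,25,26,27,28,29,30,31): 0⊕0⊕1⊕1⊕1⊕1⊕0⊕0⊕0⊕0⊕1⊕1⊕0⊕1⊕0⊕0 = 1
Syndrome s16…s1 = 11011 → error at position 27.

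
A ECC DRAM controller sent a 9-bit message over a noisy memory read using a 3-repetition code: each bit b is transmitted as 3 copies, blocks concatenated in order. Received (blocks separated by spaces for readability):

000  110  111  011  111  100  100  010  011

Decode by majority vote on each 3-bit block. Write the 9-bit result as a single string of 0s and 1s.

Block 1 (000): 0 ones → 0
Block 2 (110): 2 ones → 1
Block 3 (111): 3 ones → 1
Block 4 (011): 2 ones → 1
Block 5 (111): 3 ones → 1
Block 6 (100): 1 one → 0
Block 7 (100): 1 one → 0
Block 8 (010): 1 one → 0
Block 9 (011): 2 ones → 1

011110001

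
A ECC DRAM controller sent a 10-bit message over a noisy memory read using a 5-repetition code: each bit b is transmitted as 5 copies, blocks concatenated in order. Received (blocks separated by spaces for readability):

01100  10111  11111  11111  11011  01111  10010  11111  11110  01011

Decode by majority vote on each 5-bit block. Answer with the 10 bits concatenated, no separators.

0111110111

Block 1 (01100): 2 ones → 0
Block 2 (10111): 4 ones → 1
Block 3 (11111): 5 ones → 1
Block 4 (11111): 5 ones → 1
Block 5 (11011): 4 ones → 1
Block 6 (01111): 4 ones → 1
Block 7 (10010): 2 ones → 0
Block 8 (11111): 5 ones → 1
Block 9 (11110): 4 ones → 1
Block 10 (01011): 3 ones → 1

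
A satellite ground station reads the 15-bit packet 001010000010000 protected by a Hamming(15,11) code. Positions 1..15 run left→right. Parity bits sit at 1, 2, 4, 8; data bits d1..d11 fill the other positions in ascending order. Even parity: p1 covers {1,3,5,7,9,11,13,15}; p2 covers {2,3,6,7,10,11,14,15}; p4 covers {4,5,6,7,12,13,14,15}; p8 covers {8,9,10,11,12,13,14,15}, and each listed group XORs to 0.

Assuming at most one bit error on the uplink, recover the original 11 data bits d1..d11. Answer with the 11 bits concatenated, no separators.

11000010100

s1 (pos 1,3,5,7,9,11,13,15): 0⊕1⊕1⊕0⊕0⊕1⊕0⊕0 = 1
s2 (pos 2,3,6,7,10,11,14,15): 0⊕1⊕0⊕0⊕0⊕1⊕0⊕0 = 0
s4 (pos 4,5,6,7,12,13,14,15): 0⊕1⊕0⊕0⊕0⊕0⊕0⊕0 = 1
s8 (pos 8,9,10,11,12,13,14,15): 0⊕0⊕0⊕1⊕0⊕0⊕0⊕0 = 1
Syndrome s8…s1 = 1101 → error at position 13.
Flip position 13: 001010000010000 → 001010000010100
Read data bits from positions 3,5,6,7,9,10,11,12,13,14,15: 11000010100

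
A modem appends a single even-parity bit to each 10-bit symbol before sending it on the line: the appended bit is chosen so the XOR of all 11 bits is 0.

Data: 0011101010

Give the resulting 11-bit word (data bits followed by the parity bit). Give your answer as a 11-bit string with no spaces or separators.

XOR of the 10 data bits: 0⊕0⊕1⊕1⊕1⊕0⊕1⊕0⊕1⊕0 = 1
Parity bit = 1 (so all 11 bits XOR to 0).

00111010101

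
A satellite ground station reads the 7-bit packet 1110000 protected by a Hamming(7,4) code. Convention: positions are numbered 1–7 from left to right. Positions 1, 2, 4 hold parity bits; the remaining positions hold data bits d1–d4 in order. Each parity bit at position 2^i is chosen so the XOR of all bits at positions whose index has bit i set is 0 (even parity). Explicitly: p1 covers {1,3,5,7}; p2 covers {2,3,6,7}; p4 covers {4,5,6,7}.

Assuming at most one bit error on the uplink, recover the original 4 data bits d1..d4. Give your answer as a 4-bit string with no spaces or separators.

s1 (pos 1,3,5,7): 1⊕1⊕0⊕0 = 0
s2 (pos 2,3,6,7): 1⊕1⊕0⊕0 = 0
s4 (pos 4,5,6,7): 0⊕0⊕0⊕0 = 0
Syndrome s4…s1 = 000 → no error.
Read data bits from positions 3,5,6,7: 1000

1000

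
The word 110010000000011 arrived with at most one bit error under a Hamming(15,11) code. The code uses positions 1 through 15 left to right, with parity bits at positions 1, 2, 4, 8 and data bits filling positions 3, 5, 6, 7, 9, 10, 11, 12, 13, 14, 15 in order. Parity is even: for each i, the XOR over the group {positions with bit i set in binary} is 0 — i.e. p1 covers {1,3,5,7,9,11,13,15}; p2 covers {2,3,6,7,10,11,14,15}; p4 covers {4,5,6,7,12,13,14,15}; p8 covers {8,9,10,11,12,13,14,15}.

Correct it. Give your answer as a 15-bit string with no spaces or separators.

s1 (pos 1,3,5,7,9,11,13,15): 1⊕0⊕1⊕0⊕0⊕0⊕0⊕1 = 1
s2 (pos 2,3,6,7,10,11,14,15): 1⊕0⊕0⊕0⊕0⊕0⊕1⊕1 = 1
s4 (pos 4,5,6,7,12,13,14,15): 0⊕1⊕0⊕0⊕0⊕0⊕1⊕1 = 1
s8 (pos 8,9,10,11,12,13,14,15): 0⊕0⊕0⊕0⊕0⊕0⊕1⊕1 = 0
Syndrome s8…s1 = 0111 → error at position 7.
Flip position 7: 110010000000011 → 110010100000011

110010100000011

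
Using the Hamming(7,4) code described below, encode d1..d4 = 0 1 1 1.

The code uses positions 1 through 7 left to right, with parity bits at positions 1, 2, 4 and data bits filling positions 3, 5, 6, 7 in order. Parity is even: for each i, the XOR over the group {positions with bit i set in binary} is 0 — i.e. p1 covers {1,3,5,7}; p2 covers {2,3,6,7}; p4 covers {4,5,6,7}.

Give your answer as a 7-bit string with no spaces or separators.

Place data at non-parity positions: p1 p2 0 p4 1 1 1
p1 (pos 1,3,5,7): XOR of data positions = 0⊕1⊕1 = 0
p2 (pos 2,3,6,7): XOR of data positions = 0⊕1⊕1 = 0
p4 (pos 4,5,6,7): XOR of data positions = 1⊕1⊕1 = 1
Codeword: 0001111

0001111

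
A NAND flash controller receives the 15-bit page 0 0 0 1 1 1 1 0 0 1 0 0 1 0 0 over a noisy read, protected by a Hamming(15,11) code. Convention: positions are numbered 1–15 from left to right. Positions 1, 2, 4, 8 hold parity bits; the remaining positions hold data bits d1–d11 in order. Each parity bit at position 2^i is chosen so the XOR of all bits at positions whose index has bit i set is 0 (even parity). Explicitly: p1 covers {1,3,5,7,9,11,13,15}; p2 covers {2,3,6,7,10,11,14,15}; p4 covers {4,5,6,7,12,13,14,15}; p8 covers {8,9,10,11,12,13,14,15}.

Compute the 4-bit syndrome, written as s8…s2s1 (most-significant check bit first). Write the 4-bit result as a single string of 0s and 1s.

0111

s1 (pos 1,3,5,7,9,11,13,15): 0⊕0⊕1⊕1⊕0⊕0⊕1⊕0 = 1
s2 (pos 2,3,6,7,10,11,14,15): 0⊕0⊕1⊕1⊕1⊕0⊕0⊕0 = 1
s4 (pos 4,5,6,7,12,13,14,15): 1⊕1⊕1⊕1⊕0⊕1⊕0⊕0 = 1
s8 (pos 8,9,10,11,12,13,14,15): 0⊕0⊕1⊕0⊕0⊕1⊕0⊕0 = 0
Syndrome s8…s1 = 0111 → error at position 7.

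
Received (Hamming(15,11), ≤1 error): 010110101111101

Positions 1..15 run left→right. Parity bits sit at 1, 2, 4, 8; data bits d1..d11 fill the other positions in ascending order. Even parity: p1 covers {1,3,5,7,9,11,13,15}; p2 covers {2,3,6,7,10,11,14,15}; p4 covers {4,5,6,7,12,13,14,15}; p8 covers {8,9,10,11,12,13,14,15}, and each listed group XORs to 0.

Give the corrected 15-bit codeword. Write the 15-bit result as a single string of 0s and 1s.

000110101111101

s1 (pos 1,3,5,7,9,11,13,15): 0⊕0⊕1⊕1⊕1⊕1⊕1⊕1 = 0
s2 (pos 2,3,6,7,10,11,14,15): 1⊕0⊕0⊕1⊕1⊕1⊕0⊕1 = 1
s4 (pos 4,5,6,7,12,13,14,15): 1⊕1⊕0⊕1⊕1⊕1⊕0⊕1 = 0
s8 (pos 8,9,10,11,12,13,14,15): 0⊕1⊕1⊕1⊕1⊕1⊕0⊕1 = 0
Syndrome s8…s1 = 0010 → error at position 2.
Flip position 2: 010110101111101 → 000110101111101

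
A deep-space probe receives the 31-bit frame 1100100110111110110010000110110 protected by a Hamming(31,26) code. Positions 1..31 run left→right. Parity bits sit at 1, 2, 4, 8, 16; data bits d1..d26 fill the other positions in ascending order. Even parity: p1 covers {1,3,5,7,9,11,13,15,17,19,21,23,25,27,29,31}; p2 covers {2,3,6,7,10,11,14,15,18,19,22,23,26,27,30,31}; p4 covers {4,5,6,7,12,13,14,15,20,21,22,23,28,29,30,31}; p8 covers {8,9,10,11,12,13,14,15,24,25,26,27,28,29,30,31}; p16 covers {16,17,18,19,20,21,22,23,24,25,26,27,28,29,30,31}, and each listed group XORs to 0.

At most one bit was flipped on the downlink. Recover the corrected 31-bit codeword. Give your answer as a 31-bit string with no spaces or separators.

1100100110111110110010010110110

s1 (pos 1,3,5,7,9,11,13,15,17,19,21,23,25,27,29,31): 1⊕0⊕1⊕0⊕1⊕1⊕1⊕1⊕1⊕0⊕1⊕0⊕0⊕1⊕1⊕0 = 0
s2 (pos 2,3,6,7,10,11,14,15,18,19,22,23,26,27,30,31): 1⊕0⊕0⊕0⊕0⊕1⊕1⊕1⊕1⊕0⊕0⊕0⊕1⊕1⊕1⊕0 = 0
s4 (pos 4,5,6,7,12,13,14,15,20,21,22,23,28,29,30,31): 0⊕1⊕0⊕0⊕1⊕1⊕1⊕1⊕0⊕1⊕0⊕0⊕0⊕1⊕1⊕0 = 0
s8 (pos 8,9,10,11,12,13,14,15,24,25,26,27,28,29,30,31): 1⊕1⊕0⊕1⊕1⊕1⊕1⊕1⊕0⊕0⊕1⊕1⊕0⊕1⊕1⊕0 = 1
s16 (pos 16,17,18,19,20,21,22,23,24,25,26,27,28,29,30,31): 0⊕1⊕1⊕0⊕0⊕1⊕0⊕0⊕0⊕0⊕1⊕1⊕0⊕1⊕1⊕0 = 1
Syndrome s16…s1 = 11000 → error at position 24.
Flip position 24: 1100100110111110110010000110110 → 1100100110111110110010010110110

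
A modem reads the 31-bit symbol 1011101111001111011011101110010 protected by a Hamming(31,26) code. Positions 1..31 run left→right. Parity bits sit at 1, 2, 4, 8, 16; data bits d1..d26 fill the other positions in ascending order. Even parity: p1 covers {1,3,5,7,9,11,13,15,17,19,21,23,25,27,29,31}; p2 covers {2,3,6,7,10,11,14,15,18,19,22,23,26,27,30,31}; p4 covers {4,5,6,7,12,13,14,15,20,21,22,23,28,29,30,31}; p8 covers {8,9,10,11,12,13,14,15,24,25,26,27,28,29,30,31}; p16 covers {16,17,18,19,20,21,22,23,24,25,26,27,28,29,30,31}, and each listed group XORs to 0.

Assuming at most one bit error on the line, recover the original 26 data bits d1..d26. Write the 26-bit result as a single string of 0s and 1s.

s1 (pos 1,3,5,7,9,11,13,15,17,19,21,23,25,27,29,31): 1⊕1⊕1⊕1⊕1⊕0⊕1⊕1⊕0⊕1⊕1⊕1⊕1⊕1⊕0⊕0 = 0
s2 (pos 2,3,6,7,10,11,14,15,18,19,22,23,26,27,30,31): 0⊕1⊕0⊕1⊕1⊕0⊕1⊕1⊕1⊕1⊕1⊕1⊕1⊕1⊕1⊕0 = 0
s4 (pos 4,5,6,7,12,13,14,15,20,21,22,23,28,29,30,31): 1⊕1⊕0⊕1⊕0⊕1⊕1⊕1⊕0⊕1⊕1⊕1⊕0⊕0⊕1⊕0 = 0
s8 (pos 8,9,10,11,12,13,14,15,24,25,26,27,28,29,30,31): 1⊕1⊕1⊕0⊕0⊕1⊕1⊕1⊕0⊕1⊕1⊕1⊕0⊕0⊕1⊕0 = 0
s16 (pos 16,17,18,19,20,21,22,23,24,25,26,27,28,29,30,31): 1⊕0⊕1⊕1⊕0⊕1⊕1⊕1⊕0⊕1⊕1⊕1⊕0⊕0⊕1⊕0 = 0
Syndrome s16…s1 = 00000 → no error.
Read data bits from positions 3,5,6,7,9,10,11,12,13,14,15,17,18,19,20,21,22,23,24,25,26,27,28,29,30,31: 11011100111011011101110010

11011100111011011101110010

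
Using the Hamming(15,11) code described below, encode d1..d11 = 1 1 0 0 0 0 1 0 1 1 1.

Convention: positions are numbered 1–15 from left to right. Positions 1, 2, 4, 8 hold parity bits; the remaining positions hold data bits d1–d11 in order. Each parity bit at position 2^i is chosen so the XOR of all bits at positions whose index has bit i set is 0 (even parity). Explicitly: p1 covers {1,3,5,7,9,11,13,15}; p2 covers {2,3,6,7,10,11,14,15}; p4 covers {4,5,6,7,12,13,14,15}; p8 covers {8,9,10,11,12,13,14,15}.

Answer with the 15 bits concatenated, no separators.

101010000010111

Place data at non-parity positions: p1 p2 1 p4 1 0 0 p8 0 0 1 0 1 1 1
p1 (pos 1,3,5,7,9,11,13,15): XOR of data positions = 1⊕1⊕0⊕0⊕1⊕1⊕1 = 1
p2 (pos 2,3,6,7,10,11,14,15): XOR of data positions = 1⊕0⊕0⊕0⊕1⊕1⊕1 = 0
p4 (pos 4,5,6,7,12,13,14,15): XOR of data positions = 1⊕0⊕0⊕0⊕1⊕1⊕1 = 0
p8 (pos 8,9,10,11,12,13,14,15): XOR of data positions = 0⊕0⊕1⊕0⊕1⊕1⊕1 = 0
Codeword: 101010000010111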